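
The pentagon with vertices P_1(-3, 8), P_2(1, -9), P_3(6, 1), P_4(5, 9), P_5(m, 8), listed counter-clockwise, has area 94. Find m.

Write out the shoelace sum; only the two edges meeting at P_5 involve m:
2·Area = [(5·8 − m·9) + (m·8 − (-3)·8)] + 123
       = -1·m + 187 = 188
⇒ m = -1.

-1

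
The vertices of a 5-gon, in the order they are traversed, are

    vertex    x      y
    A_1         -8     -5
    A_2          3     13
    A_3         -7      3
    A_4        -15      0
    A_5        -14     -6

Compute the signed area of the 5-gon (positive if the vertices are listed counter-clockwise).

84

Σ = (-89) + (100) + (45) + (90) + (22) = 168
Signed area = Σ/2 = 84 (positive ⇒ counter-clockwise traversal).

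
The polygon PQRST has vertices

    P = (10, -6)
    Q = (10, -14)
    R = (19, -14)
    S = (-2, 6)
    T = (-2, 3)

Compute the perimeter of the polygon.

|PQ| = √((0)² + (-8)²) = √64 = 8
|QR| = √((9)² + (0)²) = √81 = 9
|RS| = √((-21)² + (20)²) = √841 = 29
|ST| = √((0)² + (-3)²) = √9 = 3
|TP| = √((12)² + (-9)²) = √225 = 15
Perimeter = 8 + 9 + 29 + 3 + 15 = 64.

64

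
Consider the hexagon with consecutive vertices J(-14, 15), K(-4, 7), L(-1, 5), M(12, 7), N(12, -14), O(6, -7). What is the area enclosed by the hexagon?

Apply the shoelace (surveyor's) formula: 2A = Σ (x_i·y_{i+1} − x_{i+1}·y_i), indices taken mod 6.
Cross-terms: -38, -13, -67, -252, 0, -8  ⇒  Σ = -378
Area = |Σ|/2 = 189.

189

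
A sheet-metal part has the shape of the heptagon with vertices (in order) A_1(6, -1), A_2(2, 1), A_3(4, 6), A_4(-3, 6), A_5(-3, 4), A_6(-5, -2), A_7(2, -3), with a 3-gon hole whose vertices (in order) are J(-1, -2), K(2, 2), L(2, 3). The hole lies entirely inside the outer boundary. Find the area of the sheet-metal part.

Outer boundary:
Σ = (8) + (8) + (42) + (6) + (26) + (19) + (16) = 125
Area = |Σ|/2 = 62.5.
Hole:
Σ = (2) + (2) + (-1) = 3
Area = |Σ|/2 = 1.5.
Net area = 62.5 − 1.5 = 61.

61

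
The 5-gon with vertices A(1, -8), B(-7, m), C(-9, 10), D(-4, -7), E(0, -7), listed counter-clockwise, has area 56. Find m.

Write out the shoelace sum; only the two edges meeting at B involve m:
2·Area = [(1·m − (-7)·(-8)) + ((-7)·10 − (-9)·m)] + 138
       = 10·m + 12 = 112
⇒ m = 10.

10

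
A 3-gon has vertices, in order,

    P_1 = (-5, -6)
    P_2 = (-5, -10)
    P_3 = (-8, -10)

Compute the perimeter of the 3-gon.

12

|P_1P_2| = √((0)² + (-4)²) = √16 = 4
|P_2P_3| = √((-3)² + (0)²) = √9 = 3
|P_3P_1| = √((3)² + (4)²) = √25 = 5
Perimeter = 4 + 3 + 5 = 12.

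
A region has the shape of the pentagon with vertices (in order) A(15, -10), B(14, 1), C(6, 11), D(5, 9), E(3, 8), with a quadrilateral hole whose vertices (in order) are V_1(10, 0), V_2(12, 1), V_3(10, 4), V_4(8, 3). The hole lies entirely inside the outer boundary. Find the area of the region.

Outer boundary:
Cross-terms: 155, 148, -1, 13, -150  ⇒  Σ = 165
Area = |Σ|/2 = 82.5.
Hole:
Apply Gauss's area formula: 2A = Σ (x_i·y_{i+1} − x_{i+1}·y_i), indices taken mod 4.
Cross-terms: 10, 38, -2, -30  ⇒  Σ = 16
Area = |Σ|/2 = 8.
Net area = 82.5 − 8 = 74.5.

74.5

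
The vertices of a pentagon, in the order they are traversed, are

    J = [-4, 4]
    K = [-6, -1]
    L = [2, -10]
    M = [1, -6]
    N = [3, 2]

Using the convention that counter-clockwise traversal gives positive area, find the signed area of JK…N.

J→K: (-4)(-1) − (-6)(4) = 28
K→L: (-6)(-10) − (2)(-1) = 62
L→M: (2)(-6) − (1)(-10) = -2
M→N: (1)(2) − (3)(-6) = 20
N→J: (3)(4) − (-4)(2) = 20
Σ = 128
Signed area = Σ/2 = 64 (positive ⇒ counter-clockwise traversal).

64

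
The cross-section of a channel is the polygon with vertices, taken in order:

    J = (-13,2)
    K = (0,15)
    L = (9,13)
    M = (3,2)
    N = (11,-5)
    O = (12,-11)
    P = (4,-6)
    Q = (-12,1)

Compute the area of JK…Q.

Apply the surveyor's formula: 2A = Σ (x_i·y_{i+1} − x_{i+1}·y_i), indices taken mod 8.
J→K: (-13)(15) − (0)(2) = -195
K→L: (0)(13) − (9)(15) = -135
L→M: (9)(2) − (3)(13) = -21
M→N: (3)(-5) − (11)(2) = -37
N→O: (11)(-11) − (12)(-5) = -61
O→P: (12)(-6) − (4)(-11) = -28
P→Q: (4)(1) − (-12)(-6) = -68
Q→J: (-12)(2) − (-13)(1) = -11
Σ = -556
Area = |Σ|/2 = 278.

278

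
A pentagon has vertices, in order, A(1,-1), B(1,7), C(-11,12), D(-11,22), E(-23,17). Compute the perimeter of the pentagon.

74

|AB| = √((0)² + (8)²) = √64 = 8
|BC| = √((-12)² + (5)²) = √169 = 13
|CD| = √((0)² + (10)²) = √100 = 10
|DE| = √((-12)² + (-5)²) = √169 = 13
|EA| = √((24)² + (-18)²) = √900 = 30
Perimeter = 8 + 13 + 10 + 13 + 30 = 74.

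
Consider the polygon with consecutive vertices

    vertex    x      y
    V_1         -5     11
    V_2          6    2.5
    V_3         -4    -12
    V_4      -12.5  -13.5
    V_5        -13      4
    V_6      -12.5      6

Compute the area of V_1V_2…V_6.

V_1→V_2: (-5)(2.5) − (6)(11) = -78.5
V_2→V_3: (6)(-12) − (-4)(2.5) = -62
V_3→V_4: (-4)(-13.5) − (-12.5)(-12) = -96
V_4→V_5: (-12.5)(4) − (-13)(-13.5) = -225.5
V_5→V_6: (-13)(6) − (-12.5)(4) = -28
V_6→V_1: (-12.5)(11) − (-5)(6) = -107.5
Σ = -597.5
Area = |Σ|/2 = 298.75.

298.75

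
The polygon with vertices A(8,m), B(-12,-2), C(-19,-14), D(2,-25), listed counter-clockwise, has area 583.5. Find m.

The doubled signed area Σ (x_i y_{i+1} − x_{i+1} y_i) is linear in m.
With m=0 it equals 817; the coefficient of m is 14 (from the two edges through A).
So 14·m + 817 = 2·583.5 = 1167 ⇒ m = 25.

25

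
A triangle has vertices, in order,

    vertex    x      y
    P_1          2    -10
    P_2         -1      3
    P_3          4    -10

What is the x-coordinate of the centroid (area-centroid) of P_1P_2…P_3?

Apply Gauss's area formula. First the cross-terms c_i = x_i·y_{i+1} − x_{i+1}·y_i:
  -4, -2, -20  ⇒  2A = -26, A = -13.
Then Σ (x_i + x_{i+1})·c_i = -130, so x̄ = -130 / (6·(-13)) = 5/3.

5/3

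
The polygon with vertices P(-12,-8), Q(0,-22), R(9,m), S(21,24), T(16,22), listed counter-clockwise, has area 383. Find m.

6

The doubled signed area Σ (x_i y_{i+1} − x_{i+1} y_i) is linear in m.
With m=0 it equals 892; the coefficient of m is -21 (from the two edges through R).
So -21·m + 892 = 2·383 = 766 ⇒ m = 6.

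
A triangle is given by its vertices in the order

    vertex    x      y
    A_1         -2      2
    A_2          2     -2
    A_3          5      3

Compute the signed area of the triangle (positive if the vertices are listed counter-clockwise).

16

Cross-terms: 0, 16, 16  ⇒  Σ = 32
Signed area = Σ/2 = 16 (positive ⇒ counter-clockwise traversal).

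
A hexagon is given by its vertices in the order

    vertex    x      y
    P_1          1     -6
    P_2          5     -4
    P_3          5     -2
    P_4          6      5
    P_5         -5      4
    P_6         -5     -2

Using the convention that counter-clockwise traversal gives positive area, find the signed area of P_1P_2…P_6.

92

Apply the shoelace (surveyor's) formula: 2A = Σ (x_i·y_{i+1} − x_{i+1}·y_i), indices taken mod 6.
P_1→P_2: (1)(-4) − (5)(-6) = 26
P_2→P_3: (5)(-2) − (5)(-4) = 10
P_3→P_4: (5)(5) − (6)(-2) = 37
P_4→P_5: (6)(4) − (-5)(5) = 49
P_5→P_6: (-5)(-2) − (-5)(4) = 30
P_6→P_1: (-5)(-6) − (1)(-2) = 32
Σ = 184
Signed area = Σ/2 = 92 (positive ⇒ counter-clockwise traversal).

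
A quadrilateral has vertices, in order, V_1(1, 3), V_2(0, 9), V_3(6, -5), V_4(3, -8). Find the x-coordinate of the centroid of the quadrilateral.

544/183

Apply Gauss's area formula. First the cross-terms c_i = x_i·y_{i+1} − x_{i+1}·y_i:
  9, -54, -33, 17  ⇒  2A = -61, A = -30.5.
Then Σ (x_i + x_{i+1})·c_i = -544, so x̄ = -544 / (6·(-30.5)) = 544/183.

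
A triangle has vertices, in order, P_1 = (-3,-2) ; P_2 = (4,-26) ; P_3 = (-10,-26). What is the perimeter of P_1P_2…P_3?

64

|P_1P_2| = √((7)² + (-24)²) = √625 = 25
|P_2P_3| = √((-14)² + (0)²) = √196 = 14
|P_3P_1| = √((7)² + (24)²) = √625 = 25
Perimeter = 25 + 14 + 25 = 64.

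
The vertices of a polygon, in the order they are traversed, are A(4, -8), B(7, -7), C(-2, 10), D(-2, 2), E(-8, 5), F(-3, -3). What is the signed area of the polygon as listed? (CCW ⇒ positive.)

Apply the shoelace formula: 2A = Σ (x_i·y_{i+1} − x_{i+1}·y_i), indices taken mod 6.
A→B: (4)(-7) − (7)(-8) = 28
B→C: (7)(10) − (-2)(-7) = 56
C→D: (-2)(2) − (-2)(10) = 16
D→E: (-2)(5) − (-8)(2) = 6
E→F: (-8)(-3) − (-3)(5) = 39
F→A: (-3)(-8) − (4)(-3) = 36
Σ = 181
Signed area = Σ/2 = 90.5 (positive ⇒ counter-clockwise traversal).

90.5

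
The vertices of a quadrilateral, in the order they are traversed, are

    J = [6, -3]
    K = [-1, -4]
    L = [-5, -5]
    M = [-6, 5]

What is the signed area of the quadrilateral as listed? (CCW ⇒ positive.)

-54.5

Apply the shoelace formula: 2A = Σ (x_i·y_{i+1} − x_{i+1}·y_i), indices taken mod 4.
Σ = (-27) + (-15) + (-55) + (-12) = -109
Signed area = Σ/2 = -54.5 (negative ⇒ clockwise traversal).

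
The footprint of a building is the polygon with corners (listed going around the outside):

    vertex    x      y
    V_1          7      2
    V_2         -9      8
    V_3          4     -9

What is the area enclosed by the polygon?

97

Cross-terms: 74, 49, 71  ⇒  Σ = 194
Area = |Σ|/2 = 97.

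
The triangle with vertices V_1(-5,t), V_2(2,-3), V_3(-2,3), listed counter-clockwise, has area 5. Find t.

The doubled signed area Σ (x_i y_{i+1} − x_{i+1} y_i) is linear in t.
With t=0 it equals 30; the coefficient of t is -4 (from the two edges through V_1).
So -4·t + 30 = 2·5 = 10 ⇒ t = 5.

5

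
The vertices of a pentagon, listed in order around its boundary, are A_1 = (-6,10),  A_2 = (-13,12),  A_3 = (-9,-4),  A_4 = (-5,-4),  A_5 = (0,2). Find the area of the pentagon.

118

Cross-terms: 58, 160, 16, -10, 12  ⇒  Σ = 236
Area = |Σ|/2 = 118.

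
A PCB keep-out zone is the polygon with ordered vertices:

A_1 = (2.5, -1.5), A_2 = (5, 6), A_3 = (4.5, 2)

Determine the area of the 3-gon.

Apply the shoelace (surveyor's) formula: 2A = Σ (x_i·y_{i+1} − x_{i+1}·y_i), indices taken mod 3.
Σ = (22.5) + (-17) + (-11.75) = -6.25
Area = |Σ|/2 = 3.125.

3.125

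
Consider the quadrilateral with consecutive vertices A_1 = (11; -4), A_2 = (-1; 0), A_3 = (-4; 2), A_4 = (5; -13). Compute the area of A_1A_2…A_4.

79.5

Apply Gauss's area formula: 2A = Σ (x_i·y_{i+1} − x_{i+1}·y_i), indices taken mod 4.
Σ = (-4) + (-2) + (42) + (123) = 159
Area = |Σ|/2 = 79.5.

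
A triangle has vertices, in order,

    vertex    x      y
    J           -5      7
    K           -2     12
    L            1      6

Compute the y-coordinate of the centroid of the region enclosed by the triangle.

25/3

Apply Gauss's area formula. First the cross-terms c_i = x_i·y_{i+1} − x_{i+1}·y_i:
  -46, -24, 37  ⇒  2A = -33, A = -16.5.
Then Σ (y_i + y_{i+1})·c_i = -825, so ȳ = -825 / (6·(-16.5)) = 25/3.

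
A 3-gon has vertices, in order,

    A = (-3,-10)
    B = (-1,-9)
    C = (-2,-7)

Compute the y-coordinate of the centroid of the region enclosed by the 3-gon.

-26/3

Apply the surveyor's formula. First the cross-terms c_i = x_i·y_{i+1} − x_{i+1}·y_i:
  17, -11, -1  ⇒  2A = 5, A = 2.5.
Then Σ (y_i + y_{i+1})·c_i = -130, so ȳ = -130 / (6·2.5) = -26/3.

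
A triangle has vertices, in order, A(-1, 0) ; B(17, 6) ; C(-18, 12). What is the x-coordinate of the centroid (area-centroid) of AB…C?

Apply the shoelace (surveyor's) formula. First the cross-terms c_i = x_i·y_{i+1} − x_{i+1}·y_i:
  -6, 312, 12  ⇒  2A = 318, A = 159.
Then Σ (x_i + x_{i+1})·c_i = -636, so x̄ = -636 / (6·159) = -2/3.

-2/3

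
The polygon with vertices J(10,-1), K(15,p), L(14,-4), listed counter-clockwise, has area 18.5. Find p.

-14

Write out the shoelace sum; only the two edges meeting at K involve p:
2·Area = [(10·p − 15·(-1)) + (15·(-4) − 14·p)] + 26
       = -4·p + -19 = 37
⇒ p = -14.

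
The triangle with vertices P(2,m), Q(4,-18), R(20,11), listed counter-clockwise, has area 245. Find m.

Write out the shoelace sum; only the two edges meeting at P involve m:
2·Area = [(20·m − 2·11) + (2·(-18) − 4·m)] + 404
       = 16·m + 346 = 490
⇒ m = 9.

9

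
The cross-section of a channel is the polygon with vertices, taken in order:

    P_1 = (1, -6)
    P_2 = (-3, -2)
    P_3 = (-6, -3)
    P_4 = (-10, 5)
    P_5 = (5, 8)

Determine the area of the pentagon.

113

Apply Gauss's area formula: 2A = Σ (x_i·y_{i+1} − x_{i+1}·y_i), indices taken mod 5.
P_1→P_2: (1)(-2) − (-3)(-6) = -20
P_2→P_3: (-3)(-3) − (-6)(-2) = -3
P_3→P_4: (-6)(5) − (-10)(-3) = -60
P_4→P_5: (-10)(8) − (5)(5) = -105
P_5→P_1: (5)(-6) − (1)(8) = -38
Σ = -226
Area = |Σ|/2 = 113.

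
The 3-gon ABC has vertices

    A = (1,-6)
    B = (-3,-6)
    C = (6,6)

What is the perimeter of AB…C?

|AB| = √((-4)² + (0)²) = √16 = 4
|BC| = √((9)² + (12)²) = √225 = 15
|CA| = √((-5)² + (-12)²) = √169 = 13
Perimeter = 4 + 15 + 13 = 32.

32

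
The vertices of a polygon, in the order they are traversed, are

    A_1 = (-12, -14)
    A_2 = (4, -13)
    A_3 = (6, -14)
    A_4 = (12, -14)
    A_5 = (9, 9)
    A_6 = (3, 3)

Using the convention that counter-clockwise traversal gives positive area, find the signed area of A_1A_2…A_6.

273

Apply the shoelace formula: 2A = Σ (x_i·y_{i+1} − x_{i+1}·y_i), indices taken mod 6.
Σ = (212) + (22) + (84) + (234) + (0) + (-6) = 546
Signed area = Σ/2 = 273 (positive ⇒ counter-clockwise traversal).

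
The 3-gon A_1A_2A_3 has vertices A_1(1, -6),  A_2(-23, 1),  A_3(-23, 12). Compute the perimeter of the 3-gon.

66

|A_1A_2| = √((-24)² + (7)²) = √625 = 25
|A_2A_3| = √((0)² + (11)²) = √121 = 11
|A_3A_1| = √((24)² + (-18)²) = √900 = 30
Perimeter = 25 + 11 + 30 = 66.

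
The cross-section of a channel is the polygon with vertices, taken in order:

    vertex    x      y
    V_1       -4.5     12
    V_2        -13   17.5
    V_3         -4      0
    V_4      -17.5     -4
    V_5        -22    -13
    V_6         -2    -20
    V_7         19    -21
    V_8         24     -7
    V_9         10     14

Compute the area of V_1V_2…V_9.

Apply the surveyor's formula: 2A = Σ (x_i·y_{i+1} − x_{i+1}·y_i), indices taken mod 9.
Σ = (77.25) + (70) + (16) + (139.5) + (414) + (422) + (371) + (406) + (183) = 2098.75
Area = |Σ|/2 = 1049.375.

1049.375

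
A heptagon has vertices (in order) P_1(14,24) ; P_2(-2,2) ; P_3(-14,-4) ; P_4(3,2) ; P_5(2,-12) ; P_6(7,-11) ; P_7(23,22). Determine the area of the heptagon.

Apply the surveyor's formula: 2A = Σ (x_i·y_{i+1} − x_{i+1}·y_i), indices taken mod 7.
Σ = (76) + (36) + (-16) + (-40) + (62) + (407) + (244) = 769
Area = |Σ|/2 = 384.5.

384.5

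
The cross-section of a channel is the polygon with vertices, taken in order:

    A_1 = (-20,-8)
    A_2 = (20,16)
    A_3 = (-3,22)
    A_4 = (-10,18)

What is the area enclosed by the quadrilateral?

A_1→A_2: (-20)(16) − (20)(-8) = -160
A_2→A_3: (20)(22) − (-3)(16) = 488
A_3→A_4: (-3)(18) − (-10)(22) = 166
A_4→A_1: (-10)(-8) − (-20)(18) = 440
Σ = 934
Area = |Σ|/2 = 467.

467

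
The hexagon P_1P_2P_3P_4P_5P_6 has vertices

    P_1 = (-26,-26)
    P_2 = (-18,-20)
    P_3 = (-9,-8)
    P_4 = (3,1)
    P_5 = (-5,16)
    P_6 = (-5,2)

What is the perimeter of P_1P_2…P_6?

106

|P_1P_2| = √((8)² + (6)²) = √100 = 10
|P_2P_3| = √((9)² + (12)²) = √225 = 15
|P_3P_4| = √((12)² + (9)²) = √225 = 15
|P_4P_5| = √((-8)² + (15)²) = √289 = 17
|P_5P_6| = √((0)² + (-14)²) = √196 = 14
|P_6P_1| = √((-21)² + (-28)²) = √1225 = 35
Perimeter = 10 + 15 + 15 + 17 + 14 + 35 = 106.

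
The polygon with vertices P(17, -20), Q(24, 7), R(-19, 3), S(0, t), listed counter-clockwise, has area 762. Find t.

-20

Write out the shoelace sum; only the two edges meeting at S involve t:
2·Area = [((-19)·t − 0·3) + (0·(-20) − 17·t)] + 804
       = -36·t + 804 = 1524
⇒ t = -20.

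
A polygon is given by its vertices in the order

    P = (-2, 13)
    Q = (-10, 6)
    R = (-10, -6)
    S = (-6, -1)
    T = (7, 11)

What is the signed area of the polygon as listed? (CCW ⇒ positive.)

133

Cross-terms: 118, 120, -26, -59, 113  ⇒  Σ = 266
Signed area = Σ/2 = 133 (positive ⇒ counter-clockwise traversal).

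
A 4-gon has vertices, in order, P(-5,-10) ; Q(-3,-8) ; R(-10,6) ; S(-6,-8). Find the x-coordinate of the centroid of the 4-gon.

-6.125

Apply the surveyor's formula. First the cross-terms c_i = x_i·y_{i+1} − x_{i+1}·y_i:
  10, -98, 116, 20  ⇒  2A = 48, A = 24.
Then Σ (x_i + x_{i+1})·c_i = -882, so x̄ = -882 / (6·24) = -6.125.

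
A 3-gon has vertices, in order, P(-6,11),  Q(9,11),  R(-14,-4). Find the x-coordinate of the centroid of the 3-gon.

Apply the shoelace (surveyor's) formula. First the cross-terms c_i = x_i·y_{i+1} − x_{i+1}·y_i:
  -165, 118, -178  ⇒  2A = -225, A = -112.5.
Then Σ (x_i + x_{i+1})·c_i = 2475, so x̄ = 2475 / (6·(-112.5)) = -11/3.

-11/3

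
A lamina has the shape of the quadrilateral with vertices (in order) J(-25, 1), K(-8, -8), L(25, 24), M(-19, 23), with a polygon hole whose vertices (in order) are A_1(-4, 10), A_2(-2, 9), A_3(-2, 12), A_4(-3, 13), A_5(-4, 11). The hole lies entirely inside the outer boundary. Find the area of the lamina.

Outer boundary:
J→K: (-25)(-8) − (-8)(1) = 208
K→L: (-8)(24) − (25)(-8) = 8
L→M: (25)(23) − (-19)(24) = 1031
M→J: (-19)(1) − (-25)(23) = 556
Σ = 1803
Area = |Σ|/2 = 901.5.
Hole:
Apply the shoelace formula: 2A = Σ (x_i·y_{i+1} − x_{i+1}·y_i), indices taken mod 5.
Σ = (-16) + (-6) + (10) + (19) + (4) = 11
Area = |Σ|/2 = 5.5.
Net area = 901.5 − 5.5 = 896.

896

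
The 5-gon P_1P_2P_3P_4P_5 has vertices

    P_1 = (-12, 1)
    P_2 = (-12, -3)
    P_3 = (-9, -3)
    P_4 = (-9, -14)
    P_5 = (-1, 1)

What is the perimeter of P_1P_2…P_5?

|P_1P_2| = √((0)² + (-4)²) = √16 = 4
|P_2P_3| = √((3)² + (0)²) = √9 = 3
|P_3P_4| = √((0)² + (-11)²) = √121 = 11
|P_4P_5| = √((8)² + (15)²) = √289 = 17
|P_5P_1| = √((-11)² + (0)²) = √121 = 11
Perimeter = 4 + 3 + 11 + 17 + 11 = 46.

46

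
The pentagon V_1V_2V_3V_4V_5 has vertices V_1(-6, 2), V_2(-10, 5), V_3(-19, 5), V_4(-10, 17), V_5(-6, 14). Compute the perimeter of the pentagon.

46

|V_1V_2| = √((-4)² + (3)²) = √25 = 5
|V_2V_3| = √((-9)² + (0)²) = √81 = 9
|V_3V_4| = √((9)² + (12)²) = √225 = 15
|V_4V_5| = √((4)² + (-3)²) = √25 = 5
|V_5V_1| = √((0)² + (-12)²) = √144 = 12
Perimeter = 5 + 9 + 15 + 5 + 12 = 46.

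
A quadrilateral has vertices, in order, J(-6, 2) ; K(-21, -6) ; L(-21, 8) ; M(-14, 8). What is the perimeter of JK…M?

48

|JK| = √((-15)² + (-8)²) = √289 = 17
|KL| = √((0)² + (14)²) = √196 = 14
|LM| = √((7)² + (0)²) = √49 = 7
|MJ| = √((8)² + (-6)²) = √100 = 10
Perimeter = 17 + 14 + 7 + 10 = 48.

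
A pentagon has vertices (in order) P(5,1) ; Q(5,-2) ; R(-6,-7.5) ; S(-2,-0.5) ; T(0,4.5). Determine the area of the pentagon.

Apply the surveyor's formula: 2A = Σ (x_i·y_{i+1} − x_{i+1}·y_i), indices taken mod 5.
P→Q: (5)(-2) − (5)(1) = -15
Q→R: (5)(-7.5) − (-6)(-2) = -49.5
R→S: (-6)(-0.5) − (-2)(-7.5) = -12
S→T: (-2)(4.5) − (0)(-0.5) = -9
T→P: (0)(1) − (5)(4.5) = -22.5
Σ = -108
Area = |Σ|/2 = 54.

54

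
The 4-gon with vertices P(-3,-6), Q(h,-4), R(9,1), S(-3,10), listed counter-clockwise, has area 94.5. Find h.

Write out the shoelace sum; only the two edges meeting at Q involve h:
2·Area = [((-3)·(-4) − h·(-6)) + (h·1 − 9·(-4))] + 141
       = 7·h + 189 = 189
⇒ h = 0.

0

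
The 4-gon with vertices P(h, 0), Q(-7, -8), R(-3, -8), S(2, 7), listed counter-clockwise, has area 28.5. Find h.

The doubled signed area Σ (x_i y_{i+1} − x_{i+1} y_i) is linear in h.
With h=0 it equals 27; the coefficient of h is -15 (from the two edges through P).
So -15·h + 27 = 2·28.5 = 57 ⇒ h = -2.

-2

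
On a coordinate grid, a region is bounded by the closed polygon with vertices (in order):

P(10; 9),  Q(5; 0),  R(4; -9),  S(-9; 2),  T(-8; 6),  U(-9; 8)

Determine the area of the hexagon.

Apply the surveyor's formula: 2A = Σ (x_i·y_{i+1} − x_{i+1}·y_i), indices taken mod 6.
Σ = (-45) + (-45) + (-73) + (-38) + (-10) + (-161) = -372
Area = |Σ|/2 = 186.

186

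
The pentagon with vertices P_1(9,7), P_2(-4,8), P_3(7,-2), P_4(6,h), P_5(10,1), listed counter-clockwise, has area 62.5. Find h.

Write out the shoelace sum; only the two edges meeting at P_4 involve h:
2·Area = [(7·h − 6·(-2)) + (6·1 − 10·h)] + 113
       = -3·h + 131 = 125
⇒ h = 2.

2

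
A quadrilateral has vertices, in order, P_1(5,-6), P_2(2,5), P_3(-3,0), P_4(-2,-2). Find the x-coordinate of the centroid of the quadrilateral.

7/6

Apply Gauss's area formula. First the cross-terms c_i = x_i·y_{i+1} − x_{i+1}·y_i:
  37, 15, 6, 22  ⇒  2A = 80, A = 40.
Then Σ (x_i + x_{i+1})·c_i = 280, so x̄ = 280 / (6·40) = 7/6.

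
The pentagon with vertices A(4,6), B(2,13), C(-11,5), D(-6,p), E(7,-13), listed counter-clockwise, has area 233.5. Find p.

The doubled signed area Σ (x_i y_{i+1} − x_{i+1} y_i) is linear in p.
With p=0 it equals 395; the coefficient of p is -18 (from the two edges through D).
So -18·p + 395 = 2·233.5 = 467 ⇒ p = -4.

-4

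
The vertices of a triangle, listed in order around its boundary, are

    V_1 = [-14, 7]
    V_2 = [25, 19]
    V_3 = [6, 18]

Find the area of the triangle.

94.5

Σ = (-441) + (336) + (294) = 189
Area = |Σ|/2 = 94.5.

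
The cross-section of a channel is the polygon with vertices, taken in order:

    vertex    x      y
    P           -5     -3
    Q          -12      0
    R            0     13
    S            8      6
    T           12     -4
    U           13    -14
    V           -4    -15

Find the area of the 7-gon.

Apply Gauss's area formula: 2A = Σ (x_i·y_{i+1} − x_{i+1}·y_i), indices taken mod 7.
Cross-terms: -36, -156, -104, -104, -116, -251, -63  ⇒  Σ = -830
Area = |Σ|/2 = 415.

415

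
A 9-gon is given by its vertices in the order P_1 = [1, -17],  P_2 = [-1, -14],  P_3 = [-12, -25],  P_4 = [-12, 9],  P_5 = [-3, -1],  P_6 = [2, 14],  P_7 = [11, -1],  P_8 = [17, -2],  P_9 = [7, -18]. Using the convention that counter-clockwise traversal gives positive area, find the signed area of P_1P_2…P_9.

-568.5

Apply the shoelace formula: 2A = Σ (x_i·y_{i+1} − x_{i+1}·y_i), indices taken mod 9.
Cross-terms: -31, -143, -408, 39, -40, -156, -5, -292, -101  ⇒  Σ = -1137
Signed area = Σ/2 = -568.5 (negative ⇒ clockwise traversal).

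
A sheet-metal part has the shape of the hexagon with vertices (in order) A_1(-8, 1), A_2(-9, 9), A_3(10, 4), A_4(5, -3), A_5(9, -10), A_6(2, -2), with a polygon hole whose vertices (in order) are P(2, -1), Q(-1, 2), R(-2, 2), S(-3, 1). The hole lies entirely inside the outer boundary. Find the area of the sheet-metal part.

Outer boundary:
A_1→A_2: (-8)(9) − (-9)(1) = -63
A_2→A_3: (-9)(4) − (10)(9) = -126
A_3→A_4: (10)(-3) − (5)(4) = -50
A_4→A_5: (5)(-10) − (9)(-3) = -23
A_5→A_6: (9)(-2) − (2)(-10) = 2
A_6→A_1: (2)(1) − (-8)(-2) = -14
Σ = -274
Area = |Σ|/2 = 137.
Hole:
Σ = (3) + (2) + (4) + (1) = 10
Area = |Σ|/2 = 5.
Net area = 137 − 5 = 132.

132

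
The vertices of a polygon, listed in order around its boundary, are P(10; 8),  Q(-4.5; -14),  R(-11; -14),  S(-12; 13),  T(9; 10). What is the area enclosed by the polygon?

Σ = (-104) + (-91) + (-311) + (-237) + (-28) = -771
Area = |Σ|/2 = 385.5.

385.5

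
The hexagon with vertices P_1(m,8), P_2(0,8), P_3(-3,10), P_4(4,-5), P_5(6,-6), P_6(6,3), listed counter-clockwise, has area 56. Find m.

Write out the shoelace sum; only the two edges meeting at P_1 involve m:
2·Area = [(6·8 − m·3) + (m·8 − 0·8)] + 59
       = 5·m + 107 = 112
⇒ m = 1.

1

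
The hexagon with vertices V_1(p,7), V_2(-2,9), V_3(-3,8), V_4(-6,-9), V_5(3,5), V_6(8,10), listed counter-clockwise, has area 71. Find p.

1

The doubled signed area Σ (x_i y_{i+1} − x_{i+1} y_i) is linear in p.
With p=0 it equals 143; the coefficient of p is -1 (from the two edges through V_1).
So -1·p + 143 = 2·71 = 142 ⇒ p = 1.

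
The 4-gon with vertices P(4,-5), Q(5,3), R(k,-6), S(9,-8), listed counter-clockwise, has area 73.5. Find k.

-9

Write out the shoelace sum; only the two edges meeting at R involve k:
2·Area = [(5·(-6) − k·3) + (k·(-8) − 9·(-6))] + 24
       = -11·k + 48 = 147
⇒ k = -9.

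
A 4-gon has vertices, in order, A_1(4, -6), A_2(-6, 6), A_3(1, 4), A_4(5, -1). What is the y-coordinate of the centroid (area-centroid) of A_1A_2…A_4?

Apply the shoelace (surveyor's) formula. First the cross-terms c_i = x_i·y_{i+1} − x_{i+1}·y_i:
  -12, -30, -21, -26  ⇒  2A = -89, A = -44.5.
Then Σ (y_i + y_{i+1})·c_i = -181, so ȳ = -181 / (6·(-44.5)) = 181/267.

181/267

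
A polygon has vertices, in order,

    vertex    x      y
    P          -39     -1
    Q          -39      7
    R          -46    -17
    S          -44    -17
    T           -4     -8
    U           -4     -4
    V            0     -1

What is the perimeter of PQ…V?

|PQ| = √((0)² + (8)²) = √64 = 8
|QR| = √((-7)² + (-24)²) = √625 = 25
|RS| = √((2)² + (0)²) = √4 = 2
|ST| = √((40)² + (9)²) = √1681 = 41
|TU| = √((0)² + (4)²) = √16 = 4
|UV| = √((4)² + (3)²) = √25 = 5
|VP| = √((-39)² + (0)²) = √1521 = 39
Perimeter = 8 + 25 + 2 + 41 + 4 + 5 + 39 = 124.

124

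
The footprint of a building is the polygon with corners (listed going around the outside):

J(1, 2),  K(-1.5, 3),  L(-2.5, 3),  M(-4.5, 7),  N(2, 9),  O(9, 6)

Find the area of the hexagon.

Apply the shoelace formula: 2A = Σ (x_i·y_{i+1} − x_{i+1}·y_i), indices taken mod 6.
J→K: (1)(3) − (-1.5)(2) = 6
K→L: (-1.5)(3) − (-2.5)(3) = 3
L→M: (-2.5)(7) − (-4.5)(3) = -4
M→N: (-4.5)(9) − (2)(7) = -54.5
N→O: (2)(6) − (9)(9) = -69
O→J: (9)(2) − (1)(6) = 12
Σ = -106.5
Area = |Σ|/2 = 53.25.

53.25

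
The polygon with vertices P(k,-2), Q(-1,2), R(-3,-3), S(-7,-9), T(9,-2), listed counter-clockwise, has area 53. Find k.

The doubled signed area Σ (x_i y_{i+1} − x_{i+1} y_i) is linear in k.
With k=0 it equals 90; the coefficient of k is 4 (from the two edges through P).
So 4·k + 90 = 2·53 = 106 ⇒ k = 4.

4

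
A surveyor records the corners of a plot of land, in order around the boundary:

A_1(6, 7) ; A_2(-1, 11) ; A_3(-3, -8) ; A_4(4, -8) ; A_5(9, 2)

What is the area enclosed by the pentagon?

150.5

Σ = (73) + (41) + (56) + (80) + (51) = 301
Area = |Σ|/2 = 150.5.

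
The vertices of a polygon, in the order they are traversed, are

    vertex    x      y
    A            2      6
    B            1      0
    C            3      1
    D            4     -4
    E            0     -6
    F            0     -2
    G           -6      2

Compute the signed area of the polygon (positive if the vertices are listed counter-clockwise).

Apply the shoelace (surveyor's) formula: 2A = Σ (x_i·y_{i+1} − x_{i+1}·y_i), indices taken mod 7.
Cross-terms: -6, 1, -16, -24, 0, -12, -40  ⇒  Σ = -97
Signed area = Σ/2 = -48.5 (negative ⇒ clockwise traversal).

-48.5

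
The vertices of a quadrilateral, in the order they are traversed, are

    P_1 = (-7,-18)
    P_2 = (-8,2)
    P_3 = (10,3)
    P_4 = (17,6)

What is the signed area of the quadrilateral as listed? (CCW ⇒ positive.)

P_1→P_2: (-7)(2) − (-8)(-18) = -158
P_2→P_3: (-8)(3) − (10)(2) = -44
P_3→P_4: (10)(6) − (17)(3) = 9
P_4→P_1: (17)(-18) − (-7)(6) = -264
Σ = -457
Signed area = Σ/2 = -228.5 (negative ⇒ clockwise traversal).

-228.5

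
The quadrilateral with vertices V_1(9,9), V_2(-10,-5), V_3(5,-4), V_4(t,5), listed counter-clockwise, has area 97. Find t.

8

The doubled signed area Σ (x_i y_{i+1} − x_{i+1} y_i) is linear in t.
With t=0 it equals 90; the coefficient of t is 13 (from the two edges through V_4).
So 13·t + 90 = 2·97 = 194 ⇒ t = 8.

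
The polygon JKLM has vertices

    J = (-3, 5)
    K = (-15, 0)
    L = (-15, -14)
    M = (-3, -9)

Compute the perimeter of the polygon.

|JK| = √((-12)² + (-5)²) = √169 = 13
|KL| = √((0)² + (-14)²) = √196 = 14
|LM| = √((12)² + (5)²) = √169 = 13
|MJ| = √((0)² + (14)²) = √196 = 14
Perimeter = 13 + 14 + 13 + 14 = 54.

54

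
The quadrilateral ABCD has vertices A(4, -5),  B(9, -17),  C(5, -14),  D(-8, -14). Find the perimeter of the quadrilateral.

46

|AB| = √((5)² + (-12)²) = √169 = 13
|BC| = √((-4)² + (3)²) = √25 = 5
|CD| = √((-13)² + (0)²) = √169 = 13
|DA| = √((12)² + (9)²) = √225 = 15
Perimeter = 13 + 5 + 13 + 15 = 46.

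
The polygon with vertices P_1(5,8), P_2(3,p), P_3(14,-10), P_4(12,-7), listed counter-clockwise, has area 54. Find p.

-1

The doubled signed area Σ (x_i y_{i+1} − x_{i+1} y_i) is linear in p.
With p=0 it equals 99; the coefficient of p is -9 (from the two edges through P_2).
So -9·p + 99 = 2·54 = 108 ⇒ p = -1.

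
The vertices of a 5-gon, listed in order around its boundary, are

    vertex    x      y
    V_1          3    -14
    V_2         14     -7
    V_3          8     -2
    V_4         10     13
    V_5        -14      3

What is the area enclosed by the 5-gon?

Apply Gauss's area formula: 2A = Σ (x_i·y_{i+1} − x_{i+1}·y_i), indices taken mod 5.
Cross-terms: 175, 28, 124, 212, 187  ⇒  Σ = 726
Area = |Σ|/2 = 363.

363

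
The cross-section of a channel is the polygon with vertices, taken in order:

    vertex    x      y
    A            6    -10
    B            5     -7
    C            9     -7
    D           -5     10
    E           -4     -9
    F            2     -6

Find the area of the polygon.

Apply the shoelace (surveyor's) formula: 2A = Σ (x_i·y_{i+1} − x_{i+1}·y_i), indices taken mod 6.
Σ = (8) + (28) + (55) + (85) + (42) + (16) = 234
Area = |Σ|/2 = 117.

117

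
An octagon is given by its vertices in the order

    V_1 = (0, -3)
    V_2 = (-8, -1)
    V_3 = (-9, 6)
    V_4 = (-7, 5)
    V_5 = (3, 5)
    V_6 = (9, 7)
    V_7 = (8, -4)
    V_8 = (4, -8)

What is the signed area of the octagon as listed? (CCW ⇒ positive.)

Apply the shoelace (surveyor's) formula: 2A = Σ (x_i·y_{i+1} − x_{i+1}·y_i), indices taken mod 8.
Σ = (-24) + (-57) + (-3) + (-50) + (-24) + (-92) + (-48) + (-12) = -310
Signed area = Σ/2 = -155 (negative ⇒ clockwise traversal).

-155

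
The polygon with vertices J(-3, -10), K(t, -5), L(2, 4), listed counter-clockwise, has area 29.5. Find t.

3

Write out the shoelace sum; only the two edges meeting at K involve t:
2·Area = [((-3)·(-5) − t·(-10)) + (t·4 − 2·(-5))] + -8
       = 14·t + 17 = 59
⇒ t = 3.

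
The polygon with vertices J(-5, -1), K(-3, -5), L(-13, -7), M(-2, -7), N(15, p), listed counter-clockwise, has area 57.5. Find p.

The doubled signed area Σ (x_i y_{i+1} − x_{i+1} y_i) is linear in p.
With p=0 it equals 145; the coefficient of p is 3 (from the two edges through N).
So 3·p + 145 = 2·57.5 = 115 ⇒ p = -10.

-10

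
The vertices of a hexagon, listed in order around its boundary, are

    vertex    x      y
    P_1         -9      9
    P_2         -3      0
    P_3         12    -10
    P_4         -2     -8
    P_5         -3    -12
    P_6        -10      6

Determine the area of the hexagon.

Cross-terms: 27, 30, -116, 0, -138, -36  ⇒  Σ = -233
Area = |Σ|/2 = 116.5.

116.5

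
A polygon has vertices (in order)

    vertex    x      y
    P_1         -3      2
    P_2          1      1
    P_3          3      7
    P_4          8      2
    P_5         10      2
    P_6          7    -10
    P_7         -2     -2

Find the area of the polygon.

106.5

Apply the shoelace formula: 2A = Σ (x_i·y_{i+1} − x_{i+1}·y_i), indices taken mod 7.
Cross-terms: -5, 4, -50, -4, -114, -34, -10  ⇒  Σ = -213
Area = |Σ|/2 = 106.5.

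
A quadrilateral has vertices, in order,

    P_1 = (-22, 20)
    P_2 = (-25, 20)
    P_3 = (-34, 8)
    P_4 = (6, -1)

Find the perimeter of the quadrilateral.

|P_1P_2| = √((-3)² + (0)²) = √9 = 3
|P_2P_3| = √((-9)² + (-12)²) = √225 = 15
|P_3P_4| = √((40)² + (-9)²) = √1681 = 41
|P_4P_1| = √((-28)² + (21)²) = √1225 = 35
Perimeter = 3 + 15 + 41 + 35 = 94.

94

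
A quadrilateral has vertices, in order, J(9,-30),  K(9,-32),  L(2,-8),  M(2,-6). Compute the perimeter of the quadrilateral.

|JK| = √((0)² + (-2)²) = √4 = 2
|KL| = √((-7)² + (24)²) = √625 = 25
|LM| = √((0)² + (2)²) = √4 = 2
|MJ| = √((7)² + (-24)²) = √625 = 25
Perimeter = 2 + 25 + 2 + 25 = 54.

54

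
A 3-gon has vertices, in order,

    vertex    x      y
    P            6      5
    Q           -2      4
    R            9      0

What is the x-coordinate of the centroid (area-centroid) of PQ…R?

13/3

Apply the surveyor's formula. First the cross-terms c_i = x_i·y_{i+1} − x_{i+1}·y_i:
  34, -36, 45  ⇒  2A = 43, A = 21.5.
Then Σ (x_i + x_{i+1})·c_i = 559, so x̄ = 559 / (6·21.5) = 13/3.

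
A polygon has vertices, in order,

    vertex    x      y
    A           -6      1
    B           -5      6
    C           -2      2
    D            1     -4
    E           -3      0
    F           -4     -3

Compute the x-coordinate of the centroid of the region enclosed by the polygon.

Apply Gauss's area formula. First the cross-terms c_i = x_i·y_{i+1} − x_{i+1}·y_i:
  -31, 2, 6, -12, 9, -22  ⇒  2A = -48, A = -24.
Then Σ (x_i + x_{i+1})·c_i = 502, so x̄ = 502 / (6·(-24)) = -251/72.

-251/72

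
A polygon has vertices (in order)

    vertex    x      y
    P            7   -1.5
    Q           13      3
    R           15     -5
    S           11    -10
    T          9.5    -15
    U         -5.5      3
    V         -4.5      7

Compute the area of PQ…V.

177.875

Apply the shoelace (surveyor's) formula: 2A = Σ (x_i·y_{i+1} − x_{i+1}·y_i), indices taken mod 7.
P→Q: (7)(3) − (13)(-1.5) = 40.5
Q→R: (13)(-5) − (15)(3) = -110
R→S: (15)(-10) − (11)(-5) = -95
S→T: (11)(-15) − (9.5)(-10) = -70
T→U: (9.5)(3) − (-5.5)(-15) = -54
U→V: (-5.5)(7) − (-4.5)(3) = -25
V→P: (-4.5)(-1.5) − (7)(7) = -42.25
Σ = -355.75
Area = |Σ|/2 = 177.875.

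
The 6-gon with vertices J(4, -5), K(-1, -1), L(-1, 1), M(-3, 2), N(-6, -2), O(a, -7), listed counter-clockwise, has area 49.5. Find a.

-7

The doubled signed area Σ (x_i y_{i+1} − x_{i+1} y_i) is linear in a.
With a=0 it equals 78; the coefficient of a is -3 (from the two edges through O).
So -3·a + 78 = 2·49.5 = 99 ⇒ a = -7.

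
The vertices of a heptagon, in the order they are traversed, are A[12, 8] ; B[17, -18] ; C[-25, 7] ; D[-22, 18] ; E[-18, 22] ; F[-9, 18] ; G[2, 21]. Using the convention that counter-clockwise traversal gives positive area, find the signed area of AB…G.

-863

Apply the shoelace (surveyor's) formula: 2A = Σ (x_i·y_{i+1} − x_{i+1}·y_i), indices taken mod 7.
Σ = (-352) + (-331) + (-296) + (-160) + (-126) + (-225) + (-236) = -1726
Signed area = Σ/2 = -863 (negative ⇒ clockwise traversal).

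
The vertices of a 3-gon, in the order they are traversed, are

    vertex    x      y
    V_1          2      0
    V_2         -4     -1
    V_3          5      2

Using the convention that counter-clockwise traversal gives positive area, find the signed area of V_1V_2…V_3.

V_1→V_2: (2)(-1) − (-4)(0) = -2
V_2→V_3: (-4)(2) − (5)(-1) = -3
V_3→V_1: (5)(0) − (2)(2) = -4
Σ = -9
Signed area = Σ/2 = -4.5 (negative ⇒ clockwise traversal).

-4.5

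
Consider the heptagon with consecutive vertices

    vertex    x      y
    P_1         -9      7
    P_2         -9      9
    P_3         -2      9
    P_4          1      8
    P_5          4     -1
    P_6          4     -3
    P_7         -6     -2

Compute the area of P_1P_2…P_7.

Apply the surveyor's formula: 2A = Σ (x_i·y_{i+1} − x_{i+1}·y_i), indices taken mod 7.
P_1→P_2: (-9)(9) − (-9)(7) = -18
P_2→P_3: (-9)(9) − (-2)(9) = -63
P_3→P_4: (-2)(8) − (1)(9) = -25
P_4→P_5: (1)(-1) − (4)(8) = -33
P_5→P_6: (4)(-3) − (4)(-1) = -8
P_6→P_7: (4)(-2) − (-6)(-3) = -26
P_7→P_1: (-6)(7) − (-9)(-2) = -60
Σ = -233
Area = |Σ|/2 = 116.5.

116.5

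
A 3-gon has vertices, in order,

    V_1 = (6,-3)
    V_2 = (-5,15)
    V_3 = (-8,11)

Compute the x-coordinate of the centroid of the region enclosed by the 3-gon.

-7/3

Apply the shoelace formula. First the cross-terms c_i = x_i·y_{i+1} − x_{i+1}·y_i:
  75, 65, -42  ⇒  2A = 98, A = 49.
Then Σ (x_i + x_{i+1})·c_i = -686, so x̄ = -686 / (6·49) = -7/3.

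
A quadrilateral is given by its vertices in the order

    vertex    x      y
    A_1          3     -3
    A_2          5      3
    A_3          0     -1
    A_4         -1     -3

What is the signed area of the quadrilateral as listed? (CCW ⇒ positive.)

15

Apply the shoelace formula: 2A = Σ (x_i·y_{i+1} − x_{i+1}·y_i), indices taken mod 4.
Σ = (24) + (-5) + (-1) + (12) = 30
Signed area = Σ/2 = 15 (positive ⇒ counter-clockwise traversal).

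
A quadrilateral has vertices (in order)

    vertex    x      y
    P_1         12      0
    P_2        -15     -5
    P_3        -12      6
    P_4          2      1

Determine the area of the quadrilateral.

Apply the shoelace (surveyor's) formula: 2A = Σ (x_i·y_{i+1} − x_{i+1}·y_i), indices taken mod 4.
Σ = (-60) + (-150) + (-24) + (-12) = -246
Area = |Σ|/2 = 123.

123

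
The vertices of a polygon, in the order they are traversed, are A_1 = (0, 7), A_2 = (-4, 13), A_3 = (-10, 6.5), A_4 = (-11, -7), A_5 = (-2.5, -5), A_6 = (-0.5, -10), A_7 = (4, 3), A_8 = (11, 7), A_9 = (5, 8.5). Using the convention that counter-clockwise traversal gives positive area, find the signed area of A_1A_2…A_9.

Cross-terms: 28, 104, 141.5, 37.5, 22.5, 38.5, -5, 58.5, 35  ⇒  Σ = 460.5
Signed area = Σ/2 = 230.25 (positive ⇒ counter-clockwise traversal).

230.25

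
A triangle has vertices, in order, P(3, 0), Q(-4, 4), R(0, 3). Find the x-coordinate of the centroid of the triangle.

-1/3

Apply the shoelace (surveyor's) formula. First the cross-terms c_i = x_i·y_{i+1} − x_{i+1}·y_i:
  12, -12, -9  ⇒  2A = -9, A = -4.5.
Then Σ (x_i + x_{i+1})·c_i = 9, so x̄ = 9 / (6·(-4.5)) = -1/3.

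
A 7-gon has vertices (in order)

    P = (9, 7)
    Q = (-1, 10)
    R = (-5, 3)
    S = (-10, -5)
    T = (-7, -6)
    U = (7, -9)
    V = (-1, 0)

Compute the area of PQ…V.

Apply the surveyor's formula: 2A = Σ (x_i·y_{i+1} − x_{i+1}·y_i), indices taken mod 7.
Σ = (97) + (47) + (55) + (25) + (105) + (-9) + (-7) = 313
Area = |Σ|/2 = 156.5.

156.5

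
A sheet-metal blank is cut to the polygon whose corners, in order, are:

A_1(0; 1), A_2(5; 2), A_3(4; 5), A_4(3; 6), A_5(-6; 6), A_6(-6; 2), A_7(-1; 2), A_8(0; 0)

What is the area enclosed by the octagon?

Apply the surveyor's formula: 2A = Σ (x_i·y_{i+1} − x_{i+1}·y_i), indices taken mod 8.
Σ = (-5) + (17) + (9) + (54) + (24) + (-10) + (0) + (0) = 89
Area = |Σ|/2 = 44.5.

44.5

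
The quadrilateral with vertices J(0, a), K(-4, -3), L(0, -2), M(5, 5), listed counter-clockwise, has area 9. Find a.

The doubled signed area Σ (x_i y_{i+1} − x_{i+1} y_i) is linear in a.
With a=0 it equals 18; the coefficient of a is 9 (from the two edges through J).
So 9·a + 18 = 2·9 = 18 ⇒ a = 0.

0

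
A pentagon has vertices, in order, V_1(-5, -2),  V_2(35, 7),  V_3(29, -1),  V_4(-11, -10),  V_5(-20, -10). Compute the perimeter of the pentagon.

118

|V_1V_2| = √((40)² + (9)²) = √1681 = 41
|V_2V_3| = √((-6)² + (-8)²) = √100 = 10
|V_3V_4| = √((-40)² + (-9)²) = √1681 = 41
|V_4V_5| = √((-9)² + (0)²) = √81 = 9
|V_5V_1| = √((15)² + (8)²) = √289 = 17
Perimeter = 41 + 10 + 41 + 9 + 17 = 118.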